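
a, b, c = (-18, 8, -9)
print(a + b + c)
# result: -19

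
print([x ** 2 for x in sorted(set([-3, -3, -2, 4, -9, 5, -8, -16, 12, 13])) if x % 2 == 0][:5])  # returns [256, 64, 4, 16, 144]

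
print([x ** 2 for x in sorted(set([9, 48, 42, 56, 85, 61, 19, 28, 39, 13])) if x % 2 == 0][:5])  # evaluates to [784, 1764, 2304, 3136]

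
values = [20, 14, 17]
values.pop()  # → 17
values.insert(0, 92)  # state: [92, 20, 14]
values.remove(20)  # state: [92, 14]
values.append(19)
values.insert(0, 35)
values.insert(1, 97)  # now [35, 97, 92, 14, 19]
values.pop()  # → 19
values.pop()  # 14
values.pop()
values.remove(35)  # [97]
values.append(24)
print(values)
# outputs [97, 24]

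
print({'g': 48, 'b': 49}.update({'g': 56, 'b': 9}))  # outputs None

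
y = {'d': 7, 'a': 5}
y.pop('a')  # 5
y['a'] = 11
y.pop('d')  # 7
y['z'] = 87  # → {'a': 11, 'z': 87}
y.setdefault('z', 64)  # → 87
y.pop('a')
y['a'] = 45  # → {'z': 87, 'a': 45}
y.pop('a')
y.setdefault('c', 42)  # 42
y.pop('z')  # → 87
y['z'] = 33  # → {'c': 42, 'z': 33}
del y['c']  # {'z': 33}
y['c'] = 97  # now {'z': 33, 'c': 97}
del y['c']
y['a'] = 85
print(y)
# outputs {'z': 33, 'a': 85}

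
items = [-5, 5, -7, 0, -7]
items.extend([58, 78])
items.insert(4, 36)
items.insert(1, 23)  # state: [-5, 23, 5, -7, 0, 36, -7, 58, 78]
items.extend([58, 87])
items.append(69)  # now [-5, 23, 5, -7, 0, 36, -7, 58, 78, 58, 87, 69]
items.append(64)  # [-5, 23, 5, -7, 0, 36, -7, 58, 78, 58, 87, 69, 64]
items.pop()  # 64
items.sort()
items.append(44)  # [-7, -7, -5, 0, 5, 23, 36, 58, 58, 69, 78, 87, 44]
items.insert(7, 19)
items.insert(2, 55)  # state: [-7, -7, 55, -5, 0, 5, 23, 36, 19, 58, 58, 69, 78, 87, 44]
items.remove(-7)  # [-7, 55, -5, 0, 5, 23, 36, 19, 58, 58, 69, 78, 87, 44]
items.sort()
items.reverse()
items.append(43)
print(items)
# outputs [87, 78, 69, 58, 58, 55, 44, 36, 23, 19, 5, 0, -5, -7, 43]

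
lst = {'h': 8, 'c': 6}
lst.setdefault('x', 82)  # 82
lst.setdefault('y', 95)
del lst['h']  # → {'c': 6, 'x': 82, 'y': 95}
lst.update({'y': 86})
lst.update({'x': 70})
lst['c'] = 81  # {'c': 81, 'x': 70, 'y': 86}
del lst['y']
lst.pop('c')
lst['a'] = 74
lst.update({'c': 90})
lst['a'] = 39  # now {'x': 70, 'a': 39, 'c': 90}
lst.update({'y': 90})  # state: {'x': 70, 'a': 39, 'c': 90, 'y': 90}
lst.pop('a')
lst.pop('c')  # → 90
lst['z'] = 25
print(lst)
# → {'x': 70, 'y': 90, 'z': 25}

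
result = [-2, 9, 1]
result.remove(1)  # [-2, 9]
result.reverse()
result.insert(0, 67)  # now [67, 9, -2]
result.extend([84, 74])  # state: [67, 9, -2, 84, 74]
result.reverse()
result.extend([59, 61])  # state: [74, 84, -2, 9, 67, 59, 61]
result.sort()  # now [-2, 9, 59, 61, 67, 74, 84]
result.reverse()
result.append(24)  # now [84, 74, 67, 61, 59, 9, -2, 24]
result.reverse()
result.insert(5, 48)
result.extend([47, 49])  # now [24, -2, 9, 59, 61, 48, 67, 74, 84, 47, 49]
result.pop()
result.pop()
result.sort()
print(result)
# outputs [-2, 9, 24, 48, 59, 61, 67, 74, 84]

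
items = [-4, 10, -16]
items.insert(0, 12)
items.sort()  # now [-16, -4, 10, 12]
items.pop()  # 12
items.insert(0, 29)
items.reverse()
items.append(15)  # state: [10, -4, -16, 29, 15]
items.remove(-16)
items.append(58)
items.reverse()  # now [58, 15, 29, -4, 10]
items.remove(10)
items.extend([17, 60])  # [58, 15, 29, -4, 17, 60]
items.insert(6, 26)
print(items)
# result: [58, 15, 29, -4, 17, 60, 26]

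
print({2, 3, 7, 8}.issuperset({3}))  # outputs True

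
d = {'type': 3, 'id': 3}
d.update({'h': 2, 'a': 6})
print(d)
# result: {'type': 3, 'id': 3, 'h': 2, 'a': 6}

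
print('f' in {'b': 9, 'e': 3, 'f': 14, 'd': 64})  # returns True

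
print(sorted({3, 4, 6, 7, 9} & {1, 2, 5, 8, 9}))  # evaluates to [9]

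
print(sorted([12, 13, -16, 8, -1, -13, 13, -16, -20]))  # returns [-20, -16, -16, -13, -1, 8, 12, 13, 13]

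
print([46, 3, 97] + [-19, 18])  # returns [46, 3, 97, -19, 18]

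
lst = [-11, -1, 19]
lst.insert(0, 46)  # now [46, -11, -1, 19]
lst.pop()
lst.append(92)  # [46, -11, -1, 92]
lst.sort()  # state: [-11, -1, 46, 92]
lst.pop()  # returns 92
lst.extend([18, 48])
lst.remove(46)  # [-11, -1, 18, 48]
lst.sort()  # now [-11, -1, 18, 48]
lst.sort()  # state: [-11, -1, 18, 48]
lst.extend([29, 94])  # [-11, -1, 18, 48, 29, 94]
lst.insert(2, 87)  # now [-11, -1, 87, 18, 48, 29, 94]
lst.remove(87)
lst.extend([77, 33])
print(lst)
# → [-11, -1, 18, 48, 29, 94, 77, 33]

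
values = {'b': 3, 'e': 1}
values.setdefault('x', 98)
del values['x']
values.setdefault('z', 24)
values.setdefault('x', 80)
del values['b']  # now {'e': 1, 'z': 24, 'x': 80}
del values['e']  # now {'z': 24, 'x': 80}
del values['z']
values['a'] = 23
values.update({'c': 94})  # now {'x': 80, 'a': 23, 'c': 94}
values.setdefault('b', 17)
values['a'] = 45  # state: {'x': 80, 'a': 45, 'c': 94, 'b': 17}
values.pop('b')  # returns 17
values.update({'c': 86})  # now {'x': 80, 'a': 45, 'c': 86}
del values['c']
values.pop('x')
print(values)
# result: {'a': 45}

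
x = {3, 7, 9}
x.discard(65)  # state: {3, 7, 9}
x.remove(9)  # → {3, 7}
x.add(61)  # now {3, 7, 61}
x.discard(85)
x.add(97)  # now {3, 7, 61, 97}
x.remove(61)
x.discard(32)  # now {3, 7, 97}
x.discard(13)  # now {3, 7, 97}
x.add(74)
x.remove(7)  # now {3, 74, 97}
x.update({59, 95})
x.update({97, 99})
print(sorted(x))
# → [3, 59, 74, 95, 97, 99]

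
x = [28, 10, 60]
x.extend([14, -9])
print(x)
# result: [28, 10, 60, 14, -9]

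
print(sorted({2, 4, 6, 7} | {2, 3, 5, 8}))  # [2, 3, 4, 5, 6, 7, 8]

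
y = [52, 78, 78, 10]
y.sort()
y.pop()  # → 78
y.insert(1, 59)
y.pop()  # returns 78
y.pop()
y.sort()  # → [10, 59]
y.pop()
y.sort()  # [10]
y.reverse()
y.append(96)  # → [10, 96]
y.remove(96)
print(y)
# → [10]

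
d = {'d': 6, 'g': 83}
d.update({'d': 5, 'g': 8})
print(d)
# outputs {'d': 5, 'g': 8}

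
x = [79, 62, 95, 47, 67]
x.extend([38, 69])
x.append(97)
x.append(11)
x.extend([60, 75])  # [79, 62, 95, 47, 67, 38, 69, 97, 11, 60, 75]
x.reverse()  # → [75, 60, 11, 97, 69, 38, 67, 47, 95, 62, 79]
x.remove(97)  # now [75, 60, 11, 69, 38, 67, 47, 95, 62, 79]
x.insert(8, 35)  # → [75, 60, 11, 69, 38, 67, 47, 95, 35, 62, 79]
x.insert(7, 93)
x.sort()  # [11, 35, 38, 47, 60, 62, 67, 69, 75, 79, 93, 95]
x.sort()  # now [11, 35, 38, 47, 60, 62, 67, 69, 75, 79, 93, 95]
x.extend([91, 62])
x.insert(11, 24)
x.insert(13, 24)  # [11, 35, 38, 47, 60, 62, 67, 69, 75, 79, 93, 24, 95, 24, 91, 62]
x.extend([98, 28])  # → [11, 35, 38, 47, 60, 62, 67, 69, 75, 79, 93, 24, 95, 24, 91, 62, 98, 28]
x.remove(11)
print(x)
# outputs [35, 38, 47, 60, 62, 67, 69, 75, 79, 93, 24, 95, 24, 91, 62, 98, 28]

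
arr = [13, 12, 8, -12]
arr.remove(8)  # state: [13, 12, -12]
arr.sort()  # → [-12, 12, 13]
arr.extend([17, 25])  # [-12, 12, 13, 17, 25]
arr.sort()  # [-12, 12, 13, 17, 25]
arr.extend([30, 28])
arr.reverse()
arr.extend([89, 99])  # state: [28, 30, 25, 17, 13, 12, -12, 89, 99]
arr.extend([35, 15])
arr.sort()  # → [-12, 12, 13, 15, 17, 25, 28, 30, 35, 89, 99]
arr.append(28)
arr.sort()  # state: [-12, 12, 13, 15, 17, 25, 28, 28, 30, 35, 89, 99]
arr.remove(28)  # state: [-12, 12, 13, 15, 17, 25, 28, 30, 35, 89, 99]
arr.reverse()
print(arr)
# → [99, 89, 35, 30, 28, 25, 17, 15, 13, 12, -12]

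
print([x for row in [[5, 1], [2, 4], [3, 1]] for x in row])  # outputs [5, 1, 2, 4, 3, 1]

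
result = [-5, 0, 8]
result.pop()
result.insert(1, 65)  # [-5, 65, 0]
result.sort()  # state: [-5, 0, 65]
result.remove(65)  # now [-5, 0]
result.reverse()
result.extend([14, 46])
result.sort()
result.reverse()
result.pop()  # -5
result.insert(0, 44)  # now [44, 46, 14, 0]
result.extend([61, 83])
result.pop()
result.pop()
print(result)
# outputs [44, 46, 14, 0]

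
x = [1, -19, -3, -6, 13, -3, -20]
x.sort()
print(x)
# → [-20, -19, -6, -3, -3, 1, 13]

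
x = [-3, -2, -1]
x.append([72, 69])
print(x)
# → [-3, -2, -1, [72, 69]]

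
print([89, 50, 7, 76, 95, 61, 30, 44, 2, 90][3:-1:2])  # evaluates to [76, 61, 44]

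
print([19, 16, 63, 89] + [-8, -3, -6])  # [19, 16, 63, 89, -8, -3, -6]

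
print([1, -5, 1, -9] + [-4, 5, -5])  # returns [1, -5, 1, -9, -4, 5, -5]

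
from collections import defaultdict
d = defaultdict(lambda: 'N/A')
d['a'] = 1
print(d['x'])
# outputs N/A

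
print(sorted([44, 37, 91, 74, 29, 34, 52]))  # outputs [29, 34, 37, 44, 52, 74, 91]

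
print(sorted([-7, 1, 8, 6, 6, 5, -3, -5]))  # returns [-7, -5, -3, 1, 5, 6, 6, 8]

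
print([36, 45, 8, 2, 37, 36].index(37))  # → 4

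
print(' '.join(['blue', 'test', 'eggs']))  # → blue test eggs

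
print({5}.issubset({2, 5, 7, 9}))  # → True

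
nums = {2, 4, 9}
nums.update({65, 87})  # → {2, 4, 9, 65, 87}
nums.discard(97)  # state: {2, 4, 9, 65, 87}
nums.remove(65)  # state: {2, 4, 9, 87}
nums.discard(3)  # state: {2, 4, 9, 87}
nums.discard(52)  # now {2, 4, 9, 87}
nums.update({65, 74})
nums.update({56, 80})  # {2, 4, 9, 56, 65, 74, 80, 87}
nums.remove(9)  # {2, 4, 56, 65, 74, 80, 87}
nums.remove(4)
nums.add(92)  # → {2, 56, 65, 74, 80, 87, 92}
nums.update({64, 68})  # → {2, 56, 64, 65, 68, 74, 80, 87, 92}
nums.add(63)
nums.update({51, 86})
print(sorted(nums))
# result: [2, 51, 56, 63, 64, 65, 68, 74, 80, 86, 87, 92]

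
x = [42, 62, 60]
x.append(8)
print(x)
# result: [42, 62, 60, 8]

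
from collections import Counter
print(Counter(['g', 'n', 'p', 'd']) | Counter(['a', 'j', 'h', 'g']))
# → Counter({'g': 1, 'n': 1, 'p': 1, 'd': 1, 'a': 1, 'j': 1, 'h': 1})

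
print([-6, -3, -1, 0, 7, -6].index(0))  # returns 3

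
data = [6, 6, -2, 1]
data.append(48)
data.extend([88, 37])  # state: [6, 6, -2, 1, 48, 88, 37]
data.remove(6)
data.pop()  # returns 37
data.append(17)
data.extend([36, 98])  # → [6, -2, 1, 48, 88, 17, 36, 98]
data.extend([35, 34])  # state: [6, -2, 1, 48, 88, 17, 36, 98, 35, 34]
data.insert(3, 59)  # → [6, -2, 1, 59, 48, 88, 17, 36, 98, 35, 34]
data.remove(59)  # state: [6, -2, 1, 48, 88, 17, 36, 98, 35, 34]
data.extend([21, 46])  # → [6, -2, 1, 48, 88, 17, 36, 98, 35, 34, 21, 46]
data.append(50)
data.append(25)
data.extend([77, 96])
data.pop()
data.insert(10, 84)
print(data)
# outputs [6, -2, 1, 48, 88, 17, 36, 98, 35, 34, 84, 21, 46, 50, 25, 77]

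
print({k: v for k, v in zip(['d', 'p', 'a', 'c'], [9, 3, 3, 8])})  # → {'d': 9, 'p': 3, 'a': 3, 'c': 8}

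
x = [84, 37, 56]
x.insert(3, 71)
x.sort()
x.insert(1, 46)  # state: [37, 46, 56, 71, 84]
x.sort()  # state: [37, 46, 56, 71, 84]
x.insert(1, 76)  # [37, 76, 46, 56, 71, 84]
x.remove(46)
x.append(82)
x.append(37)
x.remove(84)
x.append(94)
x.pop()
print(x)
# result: [37, 76, 56, 71, 82, 37]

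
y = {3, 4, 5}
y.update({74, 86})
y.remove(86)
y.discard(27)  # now {3, 4, 5, 74}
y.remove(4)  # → {3, 5, 74}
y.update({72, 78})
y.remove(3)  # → {5, 72, 74, 78}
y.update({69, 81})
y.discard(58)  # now {5, 69, 72, 74, 78, 81}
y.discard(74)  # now {5, 69, 72, 78, 81}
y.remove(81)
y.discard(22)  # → {5, 69, 72, 78}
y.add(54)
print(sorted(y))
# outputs [5, 54, 69, 72, 78]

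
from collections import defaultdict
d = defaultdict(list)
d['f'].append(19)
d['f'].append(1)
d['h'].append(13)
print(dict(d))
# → {'f': [19, 1], 'h': [13]}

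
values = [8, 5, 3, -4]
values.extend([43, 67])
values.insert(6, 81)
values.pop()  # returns 81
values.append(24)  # [8, 5, 3, -4, 43, 67, 24]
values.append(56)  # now [8, 5, 3, -4, 43, 67, 24, 56]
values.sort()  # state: [-4, 3, 5, 8, 24, 43, 56, 67]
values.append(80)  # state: [-4, 3, 5, 8, 24, 43, 56, 67, 80]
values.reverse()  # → [80, 67, 56, 43, 24, 8, 5, 3, -4]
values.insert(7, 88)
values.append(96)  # [80, 67, 56, 43, 24, 8, 5, 88, 3, -4, 96]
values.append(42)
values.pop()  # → 42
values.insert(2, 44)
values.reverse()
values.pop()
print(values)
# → [96, -4, 3, 88, 5, 8, 24, 43, 56, 44, 67]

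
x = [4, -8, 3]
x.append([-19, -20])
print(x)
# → [4, -8, 3, [-19, -20]]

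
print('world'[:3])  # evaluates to wor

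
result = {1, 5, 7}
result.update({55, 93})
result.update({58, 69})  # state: {1, 5, 7, 55, 58, 69, 93}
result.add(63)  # {1, 5, 7, 55, 58, 63, 69, 93}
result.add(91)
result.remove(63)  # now {1, 5, 7, 55, 58, 69, 91, 93}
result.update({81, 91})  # {1, 5, 7, 55, 58, 69, 81, 91, 93}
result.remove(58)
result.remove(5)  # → {1, 7, 55, 69, 81, 91, 93}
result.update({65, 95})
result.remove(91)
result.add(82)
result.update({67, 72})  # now {1, 7, 55, 65, 67, 69, 72, 81, 82, 93, 95}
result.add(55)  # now {1, 7, 55, 65, 67, 69, 72, 81, 82, 93, 95}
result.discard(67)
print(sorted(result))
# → [1, 7, 55, 65, 69, 72, 81, 82, 93, 95]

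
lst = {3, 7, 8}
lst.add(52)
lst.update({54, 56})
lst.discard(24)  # {3, 7, 8, 52, 54, 56}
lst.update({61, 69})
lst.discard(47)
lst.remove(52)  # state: {3, 7, 8, 54, 56, 61, 69}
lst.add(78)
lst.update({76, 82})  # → {3, 7, 8, 54, 56, 61, 69, 76, 78, 82}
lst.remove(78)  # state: {3, 7, 8, 54, 56, 61, 69, 76, 82}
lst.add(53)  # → {3, 7, 8, 53, 54, 56, 61, 69, 76, 82}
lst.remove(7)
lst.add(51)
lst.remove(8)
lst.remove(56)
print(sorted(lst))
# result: [3, 51, 53, 54, 61, 69, 76, 82]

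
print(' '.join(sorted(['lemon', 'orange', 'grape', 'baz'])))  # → baz grape lemon orange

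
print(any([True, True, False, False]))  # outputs True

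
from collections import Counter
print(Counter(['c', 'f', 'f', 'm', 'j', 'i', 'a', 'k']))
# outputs Counter({'f': 2, 'c': 1, 'm': 1, 'j': 1, 'i': 1, 'a': 1, 'k': 1})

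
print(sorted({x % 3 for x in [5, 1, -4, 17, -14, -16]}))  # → [1, 2]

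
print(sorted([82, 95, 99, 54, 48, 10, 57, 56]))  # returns [10, 48, 54, 56, 57, 82, 95, 99]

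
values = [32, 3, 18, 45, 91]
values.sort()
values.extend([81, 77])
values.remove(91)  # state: [3, 18, 32, 45, 81, 77]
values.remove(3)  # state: [18, 32, 45, 81, 77]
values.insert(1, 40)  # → [18, 40, 32, 45, 81, 77]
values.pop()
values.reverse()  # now [81, 45, 32, 40, 18]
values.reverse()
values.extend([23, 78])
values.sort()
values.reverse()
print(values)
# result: [81, 78, 45, 40, 32, 23, 18]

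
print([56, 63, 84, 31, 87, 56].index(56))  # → 0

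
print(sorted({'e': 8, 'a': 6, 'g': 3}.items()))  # [('a', 6), ('e', 8), ('g', 3)]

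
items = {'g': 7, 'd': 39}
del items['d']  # {'g': 7}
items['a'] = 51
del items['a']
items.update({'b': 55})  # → {'g': 7, 'b': 55}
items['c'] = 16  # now {'g': 7, 'b': 55, 'c': 16}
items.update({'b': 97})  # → {'g': 7, 'b': 97, 'c': 16}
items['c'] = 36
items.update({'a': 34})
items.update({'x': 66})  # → {'g': 7, 'b': 97, 'c': 36, 'a': 34, 'x': 66}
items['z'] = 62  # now {'g': 7, 'b': 97, 'c': 36, 'a': 34, 'x': 66, 'z': 62}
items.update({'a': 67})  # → {'g': 7, 'b': 97, 'c': 36, 'a': 67, 'x': 66, 'z': 62}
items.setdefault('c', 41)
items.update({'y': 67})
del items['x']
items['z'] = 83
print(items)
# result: {'g': 7, 'b': 97, 'c': 36, 'a': 67, 'z': 83, 'y': 67}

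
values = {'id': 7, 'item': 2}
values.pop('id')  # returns 7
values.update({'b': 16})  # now {'item': 2, 'b': 16}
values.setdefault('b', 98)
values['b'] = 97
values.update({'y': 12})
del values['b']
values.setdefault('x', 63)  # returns 63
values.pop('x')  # 63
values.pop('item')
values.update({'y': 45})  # {'y': 45}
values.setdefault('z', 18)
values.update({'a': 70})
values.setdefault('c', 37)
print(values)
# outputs {'y': 45, 'z': 18, 'a': 70, 'c': 37}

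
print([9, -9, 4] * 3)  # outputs [9, -9, 4, 9, -9, 4, 9, -9, 4]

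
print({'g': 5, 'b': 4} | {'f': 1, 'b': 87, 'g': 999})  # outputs {'g': 999, 'b': 87, 'f': 1}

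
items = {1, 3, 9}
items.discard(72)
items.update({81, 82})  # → {1, 3, 9, 81, 82}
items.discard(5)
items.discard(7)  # {1, 3, 9, 81, 82}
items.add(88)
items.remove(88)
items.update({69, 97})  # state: {1, 3, 9, 69, 81, 82, 97}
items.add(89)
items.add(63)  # {1, 3, 9, 63, 69, 81, 82, 89, 97}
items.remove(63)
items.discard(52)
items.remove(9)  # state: {1, 3, 69, 81, 82, 89, 97}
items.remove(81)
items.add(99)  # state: {1, 3, 69, 82, 89, 97, 99}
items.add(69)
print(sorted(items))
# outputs [1, 3, 69, 82, 89, 97, 99]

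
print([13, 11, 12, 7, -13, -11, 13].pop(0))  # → 13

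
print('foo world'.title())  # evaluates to Foo World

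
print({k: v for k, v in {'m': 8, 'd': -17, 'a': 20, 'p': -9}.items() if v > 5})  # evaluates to {'m': 8, 'a': 20}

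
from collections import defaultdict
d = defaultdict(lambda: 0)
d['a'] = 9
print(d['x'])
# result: 0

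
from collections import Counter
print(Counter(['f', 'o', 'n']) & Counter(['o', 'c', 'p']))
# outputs Counter({'o': 1})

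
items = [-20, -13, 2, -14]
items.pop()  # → -14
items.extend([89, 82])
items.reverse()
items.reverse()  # [-20, -13, 2, 89, 82]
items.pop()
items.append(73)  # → [-20, -13, 2, 89, 73]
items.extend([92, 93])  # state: [-20, -13, 2, 89, 73, 92, 93]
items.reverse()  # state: [93, 92, 73, 89, 2, -13, -20]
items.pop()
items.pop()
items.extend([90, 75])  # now [93, 92, 73, 89, 2, 90, 75]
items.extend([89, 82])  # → [93, 92, 73, 89, 2, 90, 75, 89, 82]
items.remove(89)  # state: [93, 92, 73, 2, 90, 75, 89, 82]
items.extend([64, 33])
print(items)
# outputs [93, 92, 73, 2, 90, 75, 89, 82, 64, 33]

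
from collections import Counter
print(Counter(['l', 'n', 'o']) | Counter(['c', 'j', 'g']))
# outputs Counter({'l': 1, 'n': 1, 'o': 1, 'c': 1, 'j': 1, 'g': 1})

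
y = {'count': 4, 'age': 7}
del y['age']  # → {'count': 4}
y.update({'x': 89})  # {'count': 4, 'x': 89}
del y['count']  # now {'x': 89}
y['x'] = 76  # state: {'x': 76}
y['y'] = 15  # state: {'x': 76, 'y': 15}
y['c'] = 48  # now {'x': 76, 'y': 15, 'c': 48}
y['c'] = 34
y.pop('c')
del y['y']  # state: {'x': 76}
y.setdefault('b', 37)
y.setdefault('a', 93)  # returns 93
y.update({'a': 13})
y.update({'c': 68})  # {'x': 76, 'b': 37, 'a': 13, 'c': 68}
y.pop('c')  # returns 68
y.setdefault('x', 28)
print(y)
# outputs {'x': 76, 'b': 37, 'a': 13}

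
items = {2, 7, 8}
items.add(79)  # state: {2, 7, 8, 79}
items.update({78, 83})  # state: {2, 7, 8, 78, 79, 83}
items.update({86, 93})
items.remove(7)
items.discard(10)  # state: {2, 8, 78, 79, 83, 86, 93}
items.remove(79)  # {2, 8, 78, 83, 86, 93}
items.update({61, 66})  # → {2, 8, 61, 66, 78, 83, 86, 93}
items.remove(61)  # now {2, 8, 66, 78, 83, 86, 93}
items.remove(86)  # {2, 8, 66, 78, 83, 93}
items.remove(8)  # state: {2, 66, 78, 83, 93}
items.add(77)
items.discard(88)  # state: {2, 66, 77, 78, 83, 93}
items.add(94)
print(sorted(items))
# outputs [2, 66, 77, 78, 83, 93, 94]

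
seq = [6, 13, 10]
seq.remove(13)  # [6, 10]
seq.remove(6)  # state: [10]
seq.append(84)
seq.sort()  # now [10, 84]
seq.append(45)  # [10, 84, 45]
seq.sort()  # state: [10, 45, 84]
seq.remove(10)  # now [45, 84]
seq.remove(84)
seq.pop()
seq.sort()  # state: []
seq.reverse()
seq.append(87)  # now [87]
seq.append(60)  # [87, 60]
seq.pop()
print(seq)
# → [87]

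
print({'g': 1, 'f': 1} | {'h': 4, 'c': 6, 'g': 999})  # {'g': 999, 'f': 1, 'h': 4, 'c': 6}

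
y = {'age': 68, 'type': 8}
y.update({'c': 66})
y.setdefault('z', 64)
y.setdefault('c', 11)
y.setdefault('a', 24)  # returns 24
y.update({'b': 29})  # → {'age': 68, 'type': 8, 'c': 66, 'z': 64, 'a': 24, 'b': 29}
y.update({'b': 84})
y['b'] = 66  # {'age': 68, 'type': 8, 'c': 66, 'z': 64, 'a': 24, 'b': 66}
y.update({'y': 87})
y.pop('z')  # 64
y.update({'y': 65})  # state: {'age': 68, 'type': 8, 'c': 66, 'a': 24, 'b': 66, 'y': 65}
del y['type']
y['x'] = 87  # {'age': 68, 'c': 66, 'a': 24, 'b': 66, 'y': 65, 'x': 87}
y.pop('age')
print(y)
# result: {'c': 66, 'a': 24, 'b': 66, 'y': 65, 'x': 87}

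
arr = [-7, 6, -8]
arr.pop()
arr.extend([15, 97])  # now [-7, 6, 15, 97]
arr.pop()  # 97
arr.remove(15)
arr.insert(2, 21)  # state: [-7, 6, 21]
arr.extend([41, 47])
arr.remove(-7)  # [6, 21, 41, 47]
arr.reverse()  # [47, 41, 21, 6]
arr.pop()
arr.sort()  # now [21, 41, 47]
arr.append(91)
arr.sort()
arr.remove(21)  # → [41, 47, 91]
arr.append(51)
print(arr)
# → [41, 47, 91, 51]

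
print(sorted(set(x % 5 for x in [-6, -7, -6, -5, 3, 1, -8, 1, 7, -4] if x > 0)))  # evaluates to [1, 2, 3]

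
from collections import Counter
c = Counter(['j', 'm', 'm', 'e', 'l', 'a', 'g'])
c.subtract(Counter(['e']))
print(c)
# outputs Counter({'m': 2, 'j': 1, 'l': 1, 'a': 1, 'g': 1, 'e': 0})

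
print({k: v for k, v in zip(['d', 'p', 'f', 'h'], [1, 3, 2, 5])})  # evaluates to {'d': 1, 'p': 3, 'f': 2, 'h': 5}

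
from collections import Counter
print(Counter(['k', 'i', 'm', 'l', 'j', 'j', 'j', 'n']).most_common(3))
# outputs [('j', 3), ('k', 1), ('i', 1)]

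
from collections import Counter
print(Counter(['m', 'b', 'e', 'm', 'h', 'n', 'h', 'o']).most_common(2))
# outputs [('m', 2), ('h', 2)]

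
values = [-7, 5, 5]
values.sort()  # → [-7, 5, 5]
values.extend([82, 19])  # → [-7, 5, 5, 82, 19]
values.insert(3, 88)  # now [-7, 5, 5, 88, 82, 19]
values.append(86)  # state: [-7, 5, 5, 88, 82, 19, 86]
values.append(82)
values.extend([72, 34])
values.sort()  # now [-7, 5, 5, 19, 34, 72, 82, 82, 86, 88]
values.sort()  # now [-7, 5, 5, 19, 34, 72, 82, 82, 86, 88]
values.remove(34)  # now [-7, 5, 5, 19, 72, 82, 82, 86, 88]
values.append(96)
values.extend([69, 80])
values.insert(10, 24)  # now [-7, 5, 5, 19, 72, 82, 82, 86, 88, 96, 24, 69, 80]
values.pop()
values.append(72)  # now [-7, 5, 5, 19, 72, 82, 82, 86, 88, 96, 24, 69, 72]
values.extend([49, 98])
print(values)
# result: [-7, 5, 5, 19, 72, 82, 82, 86, 88, 96, 24, 69, 72, 49, 98]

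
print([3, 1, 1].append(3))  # None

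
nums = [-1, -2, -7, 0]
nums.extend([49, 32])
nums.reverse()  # [32, 49, 0, -7, -2, -1]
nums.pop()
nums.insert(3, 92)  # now [32, 49, 0, 92, -7, -2]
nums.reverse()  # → [-2, -7, 92, 0, 49, 32]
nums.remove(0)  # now [-2, -7, 92, 49, 32]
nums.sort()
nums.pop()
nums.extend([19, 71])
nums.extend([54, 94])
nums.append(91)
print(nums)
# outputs [-7, -2, 32, 49, 19, 71, 54, 94, 91]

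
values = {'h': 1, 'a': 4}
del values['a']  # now {'h': 1}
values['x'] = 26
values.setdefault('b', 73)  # 73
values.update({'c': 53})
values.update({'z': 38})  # {'h': 1, 'x': 26, 'b': 73, 'c': 53, 'z': 38}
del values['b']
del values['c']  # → {'h': 1, 'x': 26, 'z': 38}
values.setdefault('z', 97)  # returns 38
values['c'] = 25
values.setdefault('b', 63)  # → 63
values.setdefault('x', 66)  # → 26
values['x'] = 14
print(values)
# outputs {'h': 1, 'x': 14, 'z': 38, 'c': 25, 'b': 63}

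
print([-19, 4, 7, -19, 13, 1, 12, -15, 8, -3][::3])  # [-19, -19, 12, -3]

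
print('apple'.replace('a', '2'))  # 2pple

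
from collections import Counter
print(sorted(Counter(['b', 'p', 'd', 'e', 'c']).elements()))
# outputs ['b', 'c', 'd', 'e', 'p']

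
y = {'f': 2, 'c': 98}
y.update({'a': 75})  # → {'f': 2, 'c': 98, 'a': 75}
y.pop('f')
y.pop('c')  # 98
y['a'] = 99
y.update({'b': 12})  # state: {'a': 99, 'b': 12}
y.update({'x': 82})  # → {'a': 99, 'b': 12, 'x': 82}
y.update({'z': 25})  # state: {'a': 99, 'b': 12, 'x': 82, 'z': 25}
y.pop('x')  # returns 82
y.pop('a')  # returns 99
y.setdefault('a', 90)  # 90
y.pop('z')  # 25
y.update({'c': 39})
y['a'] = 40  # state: {'b': 12, 'a': 40, 'c': 39}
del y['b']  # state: {'a': 40, 'c': 39}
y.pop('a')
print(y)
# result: {'c': 39}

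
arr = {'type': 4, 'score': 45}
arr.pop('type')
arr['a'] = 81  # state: {'score': 45, 'a': 81}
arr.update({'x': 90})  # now {'score': 45, 'a': 81, 'x': 90}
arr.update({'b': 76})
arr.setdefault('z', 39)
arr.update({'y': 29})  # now {'score': 45, 'a': 81, 'x': 90, 'b': 76, 'z': 39, 'y': 29}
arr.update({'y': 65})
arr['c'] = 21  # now {'score': 45, 'a': 81, 'x': 90, 'b': 76, 'z': 39, 'y': 65, 'c': 21}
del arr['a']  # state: {'score': 45, 'x': 90, 'b': 76, 'z': 39, 'y': 65, 'c': 21}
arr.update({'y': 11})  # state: {'score': 45, 'x': 90, 'b': 76, 'z': 39, 'y': 11, 'c': 21}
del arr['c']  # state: {'score': 45, 'x': 90, 'b': 76, 'z': 39, 'y': 11}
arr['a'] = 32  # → {'score': 45, 'x': 90, 'b': 76, 'z': 39, 'y': 11, 'a': 32}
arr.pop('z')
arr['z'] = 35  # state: {'score': 45, 'x': 90, 'b': 76, 'y': 11, 'a': 32, 'z': 35}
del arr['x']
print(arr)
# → {'score': 45, 'b': 76, 'y': 11, 'a': 32, 'z': 35}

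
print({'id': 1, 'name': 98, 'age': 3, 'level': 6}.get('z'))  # None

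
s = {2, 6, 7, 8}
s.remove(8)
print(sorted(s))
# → [2, 6, 7]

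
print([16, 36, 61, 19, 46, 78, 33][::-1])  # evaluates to [33, 78, 46, 19, 61, 36, 16]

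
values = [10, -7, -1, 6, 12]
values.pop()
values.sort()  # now [-7, -1, 6, 10]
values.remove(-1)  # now [-7, 6, 10]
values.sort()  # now [-7, 6, 10]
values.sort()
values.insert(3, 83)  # [-7, 6, 10, 83]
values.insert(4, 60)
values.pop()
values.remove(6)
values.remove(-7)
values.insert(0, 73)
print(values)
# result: [73, 10, 83]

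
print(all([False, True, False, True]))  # False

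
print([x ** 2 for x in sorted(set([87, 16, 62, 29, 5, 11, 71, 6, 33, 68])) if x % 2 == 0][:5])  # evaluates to [36, 256, 3844, 4624]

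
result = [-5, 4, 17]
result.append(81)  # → [-5, 4, 17, 81]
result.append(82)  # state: [-5, 4, 17, 81, 82]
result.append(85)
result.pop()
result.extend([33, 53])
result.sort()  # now [-5, 4, 17, 33, 53, 81, 82]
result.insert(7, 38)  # [-5, 4, 17, 33, 53, 81, 82, 38]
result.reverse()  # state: [38, 82, 81, 53, 33, 17, 4, -5]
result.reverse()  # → [-5, 4, 17, 33, 53, 81, 82, 38]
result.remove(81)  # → [-5, 4, 17, 33, 53, 82, 38]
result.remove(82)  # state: [-5, 4, 17, 33, 53, 38]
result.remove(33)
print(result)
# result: [-5, 4, 17, 53, 38]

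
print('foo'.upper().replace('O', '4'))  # F44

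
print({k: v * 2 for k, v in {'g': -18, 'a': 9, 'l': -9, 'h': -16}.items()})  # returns {'g': -36, 'a': 18, 'l': -18, 'h': -32}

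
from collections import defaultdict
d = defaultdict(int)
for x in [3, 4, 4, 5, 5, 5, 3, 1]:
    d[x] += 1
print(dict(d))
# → {3: 2, 4: 2, 5: 3, 1: 1}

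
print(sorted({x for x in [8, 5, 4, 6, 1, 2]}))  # [1, 2, 4, 5, 6, 8]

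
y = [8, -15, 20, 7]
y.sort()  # [-15, 7, 8, 20]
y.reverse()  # [20, 8, 7, -15]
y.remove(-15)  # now [20, 8, 7]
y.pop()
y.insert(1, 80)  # [20, 80, 8]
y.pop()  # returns 8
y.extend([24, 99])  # [20, 80, 24, 99]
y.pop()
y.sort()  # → [20, 24, 80]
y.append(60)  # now [20, 24, 80, 60]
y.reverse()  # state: [60, 80, 24, 20]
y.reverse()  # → [20, 24, 80, 60]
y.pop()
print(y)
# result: [20, 24, 80]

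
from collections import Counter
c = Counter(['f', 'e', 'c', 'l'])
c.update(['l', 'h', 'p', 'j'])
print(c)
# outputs Counter({'l': 2, 'f': 1, 'e': 1, 'c': 1, 'h': 1, 'p': 1, 'j': 1})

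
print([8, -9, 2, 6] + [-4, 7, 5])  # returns [8, -9, 2, 6, -4, 7, 5]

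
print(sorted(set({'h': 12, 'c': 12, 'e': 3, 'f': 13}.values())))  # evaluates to [3, 12, 13]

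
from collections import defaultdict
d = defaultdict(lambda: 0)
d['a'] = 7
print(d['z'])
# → 0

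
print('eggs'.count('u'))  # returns 0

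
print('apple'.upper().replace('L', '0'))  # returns APP0E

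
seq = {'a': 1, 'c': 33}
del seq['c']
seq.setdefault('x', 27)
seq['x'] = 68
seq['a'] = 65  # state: {'a': 65, 'x': 68}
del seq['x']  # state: {'a': 65}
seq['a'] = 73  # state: {'a': 73}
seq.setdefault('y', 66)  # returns 66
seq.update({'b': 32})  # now {'a': 73, 'y': 66, 'b': 32}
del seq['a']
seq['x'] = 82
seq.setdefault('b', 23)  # 32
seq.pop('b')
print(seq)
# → {'y': 66, 'x': 82}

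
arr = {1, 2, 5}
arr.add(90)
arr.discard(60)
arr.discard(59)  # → {1, 2, 5, 90}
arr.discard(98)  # {1, 2, 5, 90}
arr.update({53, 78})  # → {1, 2, 5, 53, 78, 90}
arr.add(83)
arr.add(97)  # {1, 2, 5, 53, 78, 83, 90, 97}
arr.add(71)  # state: {1, 2, 5, 53, 71, 78, 83, 90, 97}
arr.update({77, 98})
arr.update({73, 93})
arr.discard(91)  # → {1, 2, 5, 53, 71, 73, 77, 78, 83, 90, 93, 97, 98}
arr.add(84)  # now {1, 2, 5, 53, 71, 73, 77, 78, 83, 84, 90, 93, 97, 98}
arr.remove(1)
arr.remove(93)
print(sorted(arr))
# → [2, 5, 53, 71, 73, 77, 78, 83, 84, 90, 97, 98]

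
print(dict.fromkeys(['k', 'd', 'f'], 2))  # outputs {'k': 2, 'd': 2, 'f': 2}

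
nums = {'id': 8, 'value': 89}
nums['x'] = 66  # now {'id': 8, 'value': 89, 'x': 66}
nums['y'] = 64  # {'id': 8, 'value': 89, 'x': 66, 'y': 64}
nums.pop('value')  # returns 89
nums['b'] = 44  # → {'id': 8, 'x': 66, 'y': 64, 'b': 44}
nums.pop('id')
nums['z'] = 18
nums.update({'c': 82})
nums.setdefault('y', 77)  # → 64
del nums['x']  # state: {'y': 64, 'b': 44, 'z': 18, 'c': 82}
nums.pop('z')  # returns 18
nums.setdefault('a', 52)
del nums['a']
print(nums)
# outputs {'y': 64, 'b': 44, 'c': 82}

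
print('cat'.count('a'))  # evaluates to 1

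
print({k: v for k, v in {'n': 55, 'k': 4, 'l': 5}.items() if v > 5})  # {'n': 55}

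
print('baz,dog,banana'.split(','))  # ['baz', 'dog', 'banana']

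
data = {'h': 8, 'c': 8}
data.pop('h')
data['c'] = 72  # {'c': 72}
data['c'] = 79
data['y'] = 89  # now {'c': 79, 'y': 89}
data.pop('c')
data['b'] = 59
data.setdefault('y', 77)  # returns 89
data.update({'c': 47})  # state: {'y': 89, 'b': 59, 'c': 47}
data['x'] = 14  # {'y': 89, 'b': 59, 'c': 47, 'x': 14}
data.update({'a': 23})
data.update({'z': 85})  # {'y': 89, 'b': 59, 'c': 47, 'x': 14, 'a': 23, 'z': 85}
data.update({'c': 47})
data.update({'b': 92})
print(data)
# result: {'y': 89, 'b': 92, 'c': 47, 'x': 14, 'a': 23, 'z': 85}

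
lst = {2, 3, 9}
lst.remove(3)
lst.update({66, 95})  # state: {2, 9, 66, 95}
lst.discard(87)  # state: {2, 9, 66, 95}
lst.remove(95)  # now {2, 9, 66}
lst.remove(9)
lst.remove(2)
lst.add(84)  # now {66, 84}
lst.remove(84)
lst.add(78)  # {66, 78}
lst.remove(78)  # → {66}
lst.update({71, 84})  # {66, 71, 84}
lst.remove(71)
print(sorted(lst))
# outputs [66, 84]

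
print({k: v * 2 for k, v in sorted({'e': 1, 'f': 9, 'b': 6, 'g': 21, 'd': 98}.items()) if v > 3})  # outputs {'b': 12, 'd': 196, 'f': 18, 'g': 42}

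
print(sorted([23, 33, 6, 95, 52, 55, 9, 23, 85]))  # [6, 9, 23, 23, 33, 52, 55, 85, 95]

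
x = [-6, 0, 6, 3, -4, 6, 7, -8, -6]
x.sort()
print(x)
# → [-8, -6, -6, -4, 0, 3, 6, 6, 7]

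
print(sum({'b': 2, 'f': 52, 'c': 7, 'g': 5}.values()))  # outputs 66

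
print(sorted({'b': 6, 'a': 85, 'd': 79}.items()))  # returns [('a', 85), ('b', 6), ('d', 79)]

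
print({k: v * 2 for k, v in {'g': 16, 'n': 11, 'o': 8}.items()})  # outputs {'g': 32, 'n': 22, 'o': 16}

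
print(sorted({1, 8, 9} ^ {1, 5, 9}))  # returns [5, 8]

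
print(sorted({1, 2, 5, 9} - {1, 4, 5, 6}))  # [2, 9]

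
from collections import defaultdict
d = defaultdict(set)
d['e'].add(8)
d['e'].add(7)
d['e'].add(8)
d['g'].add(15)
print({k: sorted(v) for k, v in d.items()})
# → {'e': [7, 8], 'g': [15]}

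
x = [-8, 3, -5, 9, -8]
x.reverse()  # [-8, 9, -5, 3, -8]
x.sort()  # [-8, -8, -5, 3, 9]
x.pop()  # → 9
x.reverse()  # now [3, -5, -8, -8]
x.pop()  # -8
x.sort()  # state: [-8, -5, 3]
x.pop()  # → 3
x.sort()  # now [-8, -5]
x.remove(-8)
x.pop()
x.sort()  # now []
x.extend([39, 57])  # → [39, 57]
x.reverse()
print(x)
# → [57, 39]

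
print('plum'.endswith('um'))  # True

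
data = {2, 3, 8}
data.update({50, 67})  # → {2, 3, 8, 50, 67}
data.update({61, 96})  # {2, 3, 8, 50, 61, 67, 96}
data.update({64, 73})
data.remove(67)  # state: {2, 3, 8, 50, 61, 64, 73, 96}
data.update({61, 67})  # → {2, 3, 8, 50, 61, 64, 67, 73, 96}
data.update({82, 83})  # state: {2, 3, 8, 50, 61, 64, 67, 73, 82, 83, 96}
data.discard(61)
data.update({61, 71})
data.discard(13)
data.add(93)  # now {2, 3, 8, 50, 61, 64, 67, 71, 73, 82, 83, 93, 96}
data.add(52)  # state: {2, 3, 8, 50, 52, 61, 64, 67, 71, 73, 82, 83, 93, 96}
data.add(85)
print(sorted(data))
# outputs [2, 3, 8, 50, 52, 61, 64, 67, 71, 73, 82, 83, 85, 93, 96]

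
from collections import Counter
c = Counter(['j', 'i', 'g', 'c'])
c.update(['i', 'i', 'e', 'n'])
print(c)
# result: Counter({'i': 3, 'j': 1, 'g': 1, 'c': 1, 'e': 1, 'n': 1})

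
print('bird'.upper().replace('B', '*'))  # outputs *IRD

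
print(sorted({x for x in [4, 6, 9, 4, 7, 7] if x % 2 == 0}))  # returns [4, 6]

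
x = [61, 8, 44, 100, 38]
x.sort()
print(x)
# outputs [8, 38, 44, 61, 100]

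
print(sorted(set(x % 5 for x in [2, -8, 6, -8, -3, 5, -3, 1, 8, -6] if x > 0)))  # [0, 1, 2, 3]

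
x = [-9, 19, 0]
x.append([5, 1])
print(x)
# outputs [-9, 19, 0, [5, 1]]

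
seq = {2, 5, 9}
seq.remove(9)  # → {2, 5}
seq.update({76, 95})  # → {2, 5, 76, 95}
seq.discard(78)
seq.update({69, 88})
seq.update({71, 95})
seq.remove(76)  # {2, 5, 69, 71, 88, 95}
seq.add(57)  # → {2, 5, 57, 69, 71, 88, 95}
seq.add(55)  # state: {2, 5, 55, 57, 69, 71, 88, 95}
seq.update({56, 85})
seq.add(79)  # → {2, 5, 55, 56, 57, 69, 71, 79, 85, 88, 95}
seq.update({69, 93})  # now {2, 5, 55, 56, 57, 69, 71, 79, 85, 88, 93, 95}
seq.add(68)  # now {2, 5, 55, 56, 57, 68, 69, 71, 79, 85, 88, 93, 95}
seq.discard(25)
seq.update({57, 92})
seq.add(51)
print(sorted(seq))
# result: [2, 5, 51, 55, 56, 57, 68, 69, 71, 79, 85, 88, 92, 93, 95]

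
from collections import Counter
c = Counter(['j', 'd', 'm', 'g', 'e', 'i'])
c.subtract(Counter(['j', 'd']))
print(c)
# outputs Counter({'m': 1, 'g': 1, 'e': 1, 'i': 1, 'j': 0, 'd': 0})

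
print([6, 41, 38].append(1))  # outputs None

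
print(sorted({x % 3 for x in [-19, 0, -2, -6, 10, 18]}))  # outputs [0, 1, 2]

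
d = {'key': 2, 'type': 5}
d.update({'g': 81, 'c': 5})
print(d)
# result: {'key': 2, 'type': 5, 'g': 81, 'c': 5}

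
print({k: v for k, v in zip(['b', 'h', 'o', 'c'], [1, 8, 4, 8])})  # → {'b': 1, 'h': 8, 'o': 4, 'c': 8}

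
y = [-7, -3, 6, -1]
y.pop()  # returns -1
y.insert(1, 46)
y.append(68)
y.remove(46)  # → [-7, -3, 6, 68]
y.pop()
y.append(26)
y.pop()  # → 26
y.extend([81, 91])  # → [-7, -3, 6, 81, 91]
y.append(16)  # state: [-7, -3, 6, 81, 91, 16]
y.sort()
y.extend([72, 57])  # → [-7, -3, 6, 16, 81, 91, 72, 57]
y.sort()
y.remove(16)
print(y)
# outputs [-7, -3, 6, 57, 72, 81, 91]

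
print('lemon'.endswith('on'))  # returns True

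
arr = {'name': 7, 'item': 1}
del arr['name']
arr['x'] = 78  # {'item': 1, 'x': 78}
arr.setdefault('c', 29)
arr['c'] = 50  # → {'item': 1, 'x': 78, 'c': 50}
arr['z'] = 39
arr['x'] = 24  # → {'item': 1, 'x': 24, 'c': 50, 'z': 39}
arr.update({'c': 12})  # {'item': 1, 'x': 24, 'c': 12, 'z': 39}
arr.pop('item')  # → 1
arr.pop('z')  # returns 39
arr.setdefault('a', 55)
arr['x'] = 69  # {'x': 69, 'c': 12, 'a': 55}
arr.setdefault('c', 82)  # 12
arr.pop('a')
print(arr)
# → {'x': 69, 'c': 12}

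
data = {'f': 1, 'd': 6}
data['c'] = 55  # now {'f': 1, 'd': 6, 'c': 55}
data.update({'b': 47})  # {'f': 1, 'd': 6, 'c': 55, 'b': 47}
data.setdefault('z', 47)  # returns 47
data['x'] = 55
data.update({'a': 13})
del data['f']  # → {'d': 6, 'c': 55, 'b': 47, 'z': 47, 'x': 55, 'a': 13}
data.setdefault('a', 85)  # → 13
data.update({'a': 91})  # {'d': 6, 'c': 55, 'b': 47, 'z': 47, 'x': 55, 'a': 91}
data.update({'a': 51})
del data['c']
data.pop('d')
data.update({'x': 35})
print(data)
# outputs {'b': 47, 'z': 47, 'x': 35, 'a': 51}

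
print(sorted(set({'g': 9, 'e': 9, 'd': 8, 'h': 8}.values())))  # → [8, 9]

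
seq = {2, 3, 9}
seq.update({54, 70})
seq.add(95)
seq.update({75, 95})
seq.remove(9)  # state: {2, 3, 54, 70, 75, 95}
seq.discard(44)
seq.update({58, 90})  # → {2, 3, 54, 58, 70, 75, 90, 95}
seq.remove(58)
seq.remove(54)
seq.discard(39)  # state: {2, 3, 70, 75, 90, 95}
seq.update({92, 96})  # {2, 3, 70, 75, 90, 92, 95, 96}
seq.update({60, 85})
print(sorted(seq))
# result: [2, 3, 60, 70, 75, 85, 90, 92, 95, 96]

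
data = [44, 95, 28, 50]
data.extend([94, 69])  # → [44, 95, 28, 50, 94, 69]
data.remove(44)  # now [95, 28, 50, 94, 69]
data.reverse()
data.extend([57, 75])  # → [69, 94, 50, 28, 95, 57, 75]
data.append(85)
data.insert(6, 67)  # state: [69, 94, 50, 28, 95, 57, 67, 75, 85]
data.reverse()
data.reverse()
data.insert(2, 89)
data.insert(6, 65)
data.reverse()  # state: [85, 75, 67, 57, 65, 95, 28, 50, 89, 94, 69]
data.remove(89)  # [85, 75, 67, 57, 65, 95, 28, 50, 94, 69]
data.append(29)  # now [85, 75, 67, 57, 65, 95, 28, 50, 94, 69, 29]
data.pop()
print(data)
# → [85, 75, 67, 57, 65, 95, 28, 50, 94, 69]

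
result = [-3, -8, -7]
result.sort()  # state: [-8, -7, -3]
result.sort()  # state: [-8, -7, -3]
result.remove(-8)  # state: [-7, -3]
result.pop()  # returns -3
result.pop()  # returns -7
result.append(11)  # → [11]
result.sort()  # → [11]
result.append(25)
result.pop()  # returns 25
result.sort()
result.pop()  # 11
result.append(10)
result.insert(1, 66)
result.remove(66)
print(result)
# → [10]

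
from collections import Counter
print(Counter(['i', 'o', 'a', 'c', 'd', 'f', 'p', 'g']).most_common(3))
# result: [('i', 1), ('o', 1), ('a', 1)]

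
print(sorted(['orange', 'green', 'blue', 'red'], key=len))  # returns ['red', 'blue', 'green', 'orange']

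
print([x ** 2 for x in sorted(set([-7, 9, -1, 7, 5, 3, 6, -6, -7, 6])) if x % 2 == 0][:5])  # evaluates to [36, 36]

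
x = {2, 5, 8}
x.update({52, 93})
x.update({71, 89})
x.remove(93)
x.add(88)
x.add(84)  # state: {2, 5, 8, 52, 71, 84, 88, 89}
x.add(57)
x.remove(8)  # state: {2, 5, 52, 57, 71, 84, 88, 89}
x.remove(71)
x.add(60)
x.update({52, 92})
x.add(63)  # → {2, 5, 52, 57, 60, 63, 84, 88, 89, 92}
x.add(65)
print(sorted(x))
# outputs [2, 5, 52, 57, 60, 63, 65, 84, 88, 89, 92]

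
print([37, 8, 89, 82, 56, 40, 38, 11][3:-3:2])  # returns [82]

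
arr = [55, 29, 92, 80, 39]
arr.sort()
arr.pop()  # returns 92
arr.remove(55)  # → [29, 39, 80]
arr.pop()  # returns 80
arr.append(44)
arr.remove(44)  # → [29, 39]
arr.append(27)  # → [29, 39, 27]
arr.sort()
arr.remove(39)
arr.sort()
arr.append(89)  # [27, 29, 89]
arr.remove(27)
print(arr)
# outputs [29, 89]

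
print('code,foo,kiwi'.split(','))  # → ['code', 'foo', 'kiwi']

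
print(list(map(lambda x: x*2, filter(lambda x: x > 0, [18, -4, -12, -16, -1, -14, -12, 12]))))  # [36, 24]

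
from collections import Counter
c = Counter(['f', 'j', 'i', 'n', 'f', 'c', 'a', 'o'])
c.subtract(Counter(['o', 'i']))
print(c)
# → Counter({'f': 2, 'j': 1, 'n': 1, 'c': 1, 'a': 1, 'i': 0, 'o': 0})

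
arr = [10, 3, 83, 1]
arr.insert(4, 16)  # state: [10, 3, 83, 1, 16]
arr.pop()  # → 16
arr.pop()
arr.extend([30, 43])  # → [10, 3, 83, 30, 43]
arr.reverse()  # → [43, 30, 83, 3, 10]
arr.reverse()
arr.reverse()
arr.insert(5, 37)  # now [43, 30, 83, 3, 10, 37]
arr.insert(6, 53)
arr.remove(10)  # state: [43, 30, 83, 3, 37, 53]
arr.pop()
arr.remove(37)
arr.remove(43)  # [30, 83, 3]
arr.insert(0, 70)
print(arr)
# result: [70, 30, 83, 3]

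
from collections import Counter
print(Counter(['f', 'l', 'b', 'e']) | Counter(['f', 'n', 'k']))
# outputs Counter({'f': 1, 'l': 1, 'b': 1, 'e': 1, 'n': 1, 'k': 1})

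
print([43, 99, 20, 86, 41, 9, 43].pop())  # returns 43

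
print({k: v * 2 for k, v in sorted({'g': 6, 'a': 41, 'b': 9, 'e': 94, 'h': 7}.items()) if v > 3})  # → {'a': 82, 'b': 18, 'e': 188, 'g': 12, 'h': 14}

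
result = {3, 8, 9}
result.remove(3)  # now {8, 9}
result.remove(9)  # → {8}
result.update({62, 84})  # {8, 62, 84}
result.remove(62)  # {8, 84}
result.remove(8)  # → {84}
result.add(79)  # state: {79, 84}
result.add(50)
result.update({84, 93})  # {50, 79, 84, 93}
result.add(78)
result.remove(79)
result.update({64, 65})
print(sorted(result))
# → [50, 64, 65, 78, 84, 93]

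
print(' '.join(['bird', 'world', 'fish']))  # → bird world fish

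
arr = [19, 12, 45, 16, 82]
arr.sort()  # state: [12, 16, 19, 45, 82]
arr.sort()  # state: [12, 16, 19, 45, 82]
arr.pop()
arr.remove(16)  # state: [12, 19, 45]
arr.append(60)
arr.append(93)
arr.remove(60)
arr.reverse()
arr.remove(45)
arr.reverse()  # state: [12, 19, 93]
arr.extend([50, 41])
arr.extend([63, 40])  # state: [12, 19, 93, 50, 41, 63, 40]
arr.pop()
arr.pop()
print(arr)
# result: [12, 19, 93, 50, 41]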